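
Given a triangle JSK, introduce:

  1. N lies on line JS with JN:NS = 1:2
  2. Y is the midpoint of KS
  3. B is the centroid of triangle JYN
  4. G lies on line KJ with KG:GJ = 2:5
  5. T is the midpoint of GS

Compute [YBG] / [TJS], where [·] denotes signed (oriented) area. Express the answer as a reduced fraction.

[YBG]:[TJS] = -3/5

Assign J = (0, 0), S = (1, 0), K = (0, 1) — the answer is frame-independent, so this choice is without loss of generality.
1. N lies on line JS with JN:NS = 1:2 ⇒ N = (1/3, 0)
2. Y is the midpoint of KS ⇒ Y = (1/2, 1/2)
3. B is the centroid of triangle JYN ⇒ B = (5/18, 1/6)
4. G lies on line KJ with KG:GJ = 2:5 ⇒ G = (0, 5/7)
5. T is the midpoint of GS ⇒ T = (1/2, 5/14)
2·[YBG] = -3/14, 2·[TJS] = 5/14
[YBG]:[TJS] = -3/14:5/14 = -3/5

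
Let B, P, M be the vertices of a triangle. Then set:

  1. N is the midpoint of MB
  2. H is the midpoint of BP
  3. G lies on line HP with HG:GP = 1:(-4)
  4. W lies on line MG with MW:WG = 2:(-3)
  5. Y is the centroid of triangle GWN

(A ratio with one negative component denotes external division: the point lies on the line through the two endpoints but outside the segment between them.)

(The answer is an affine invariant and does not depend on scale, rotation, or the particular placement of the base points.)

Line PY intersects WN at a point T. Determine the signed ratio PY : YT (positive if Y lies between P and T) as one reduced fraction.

Work in coordinates with B = (0, 0), P = (1, 0), M = (0, 1).
1. N is the midpoint of MB ⇒ N = (0, 1/2)
2. H is the midpoint of BP ⇒ H = (1/2, 0)
3. G lies on line HP with HG:GP = 1:(-4) ⇒ G = (1/3, 0)
4. W lies on line MG with MW:WG = 2:(-3) ⇒ W = (-2/3, 3)
5. Y is the centroid of triangle GWN ⇒ Y = (-1/9, 7/6)
line PY meets WN at T = (-11/54, 91/72)
Y = P + t·(T−P) with t = 12/13, so PY:YT = 12/13:1/13

PY:YT = 12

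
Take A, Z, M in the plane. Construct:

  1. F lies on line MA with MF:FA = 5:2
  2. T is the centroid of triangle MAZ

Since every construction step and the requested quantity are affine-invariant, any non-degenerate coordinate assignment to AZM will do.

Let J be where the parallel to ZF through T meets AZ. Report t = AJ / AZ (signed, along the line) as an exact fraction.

t = 3/2

Set A = (0, 0), Z = (1, 0), M = (0, 1); any affine frame gives the same invariant.
1. F lies on line MA with MF:FA = 5:2 ⇒ F = (0, 2/7)
2. T is the centroid of triangle MAZ ⇒ T = (1/3, 1/3)
through T parallel to ZF: direction (-1, 2/7); meets AZ at J = (3/2, 0)
J = A + t·(Z−A) with t = 3/2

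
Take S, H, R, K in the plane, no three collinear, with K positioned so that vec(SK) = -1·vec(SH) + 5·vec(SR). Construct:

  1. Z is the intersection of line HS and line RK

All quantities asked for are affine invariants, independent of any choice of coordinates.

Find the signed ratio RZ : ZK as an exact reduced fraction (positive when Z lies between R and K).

RZ:ZK = -1/5

Assign S = (0, 0), H = (1, 0), R = (0, 1), K = (-1, 5) — the answer is frame-independent, so this choice is without loss of generality.
1. Z is the intersection of line HS and line RK ⇒ Z = (1/4, 0)
Z = R + t·(K−R) with t = -1/4, so RZ:ZK = t:(1−t) = -1/4:5/4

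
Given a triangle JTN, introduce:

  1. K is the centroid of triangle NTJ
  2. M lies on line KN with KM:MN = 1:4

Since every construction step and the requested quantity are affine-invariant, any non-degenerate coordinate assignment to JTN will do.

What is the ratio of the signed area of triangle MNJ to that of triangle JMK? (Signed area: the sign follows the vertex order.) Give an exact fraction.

Set J = (0, 0), T = (1, 0), N = (0, 1); any affine frame gives the same invariant.
1. K is the centroid of triangle NTJ ⇒ K = (1/3, 1/3)
2. M lies on line KN with KM:MN = 1:4 ⇒ M = (4/15, 7/15)
2·[MNJ] = 4/15, 2·[JMK] = -1/15
[MNJ]:[JMK] = 4/15:-1/15 = -4

[MNJ]:[JMK] = -4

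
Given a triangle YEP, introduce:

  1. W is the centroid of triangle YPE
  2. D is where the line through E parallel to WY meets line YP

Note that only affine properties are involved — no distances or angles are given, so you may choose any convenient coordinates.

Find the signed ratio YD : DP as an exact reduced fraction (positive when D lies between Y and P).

YD:DP = -1/2

Assign Y = (0, 0), E = (1, 0), P = (0, 1) — the answer is frame-independent, so this choice is without loss of generality.
1. W is the centroid of triangle YPE ⇒ W = (1/3, 1/3)
2. D is where the line through E parallel to WY meets line YP ⇒ D = (0, -1)
D = Y + t·(P−Y) with t = -1, so YD:DP = t:(1−t) = -1:2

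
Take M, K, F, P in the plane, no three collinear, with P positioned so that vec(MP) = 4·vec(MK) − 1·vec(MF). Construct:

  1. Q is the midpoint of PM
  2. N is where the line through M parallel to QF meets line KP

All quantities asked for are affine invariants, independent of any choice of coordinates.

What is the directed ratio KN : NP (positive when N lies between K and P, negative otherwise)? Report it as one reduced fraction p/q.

KN:NP = -3/8

Work in coordinates with M = (0, 0), K = (1, 0), F = (0, 1), P = (4, -1).
1. Q is the midpoint of PM ⇒ Q = (2, -1/2)
2. N is where the line through M parallel to QF meets line KP ⇒ N = (-4/5, 3/5)
N = K + t·(P−K) with t = -3/5, so KN:NP = t:(1−t) = -3/5:8/5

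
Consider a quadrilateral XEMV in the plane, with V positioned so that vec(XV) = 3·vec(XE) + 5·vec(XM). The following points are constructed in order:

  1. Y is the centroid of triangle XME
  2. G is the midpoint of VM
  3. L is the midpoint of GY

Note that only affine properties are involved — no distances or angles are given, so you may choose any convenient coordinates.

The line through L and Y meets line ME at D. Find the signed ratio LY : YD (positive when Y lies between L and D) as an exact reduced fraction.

LY:YD = -23/4

Choose coordinates X = (0, 0), E = (1, 0), M = (0, 1), V = (3, 5).
1. Y is the centroid of triangle XME ⇒ Y = (1/3, 1/3)
2. G is the midpoint of VM ⇒ G = (3/2, 3)
3. L is the midpoint of GY ⇒ L = (11/12, 5/3)
line LY meets ME at D = (10/23, 13/23)
Y = L + t·(D−L) with t = 23/19, so LY:YD = 23/19:-4/19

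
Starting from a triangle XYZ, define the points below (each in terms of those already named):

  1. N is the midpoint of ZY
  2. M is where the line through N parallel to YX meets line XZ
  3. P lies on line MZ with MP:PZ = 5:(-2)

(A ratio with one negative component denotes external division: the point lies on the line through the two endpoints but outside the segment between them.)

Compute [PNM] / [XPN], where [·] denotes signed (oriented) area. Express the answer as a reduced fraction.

Set X = (0, 0), Y = (1, 0), Z = (0, 1); any affine frame gives the same invariant.
1. N is the midpoint of ZY ⇒ N = (1/2, 1/2)
2. M is where the line through N parallel to YX meets line XZ ⇒ M = (0, 1/2)
3. P lies on line MZ with MP:PZ = 5:(-2) ⇒ P = (0, 4/3)
2·[PNM] = -5/12, 2·[XPN] = -2/3
[PNM]:[XPN] = -5/12:-2/3 = 5/8

[PNM]:[XPN] = 5/8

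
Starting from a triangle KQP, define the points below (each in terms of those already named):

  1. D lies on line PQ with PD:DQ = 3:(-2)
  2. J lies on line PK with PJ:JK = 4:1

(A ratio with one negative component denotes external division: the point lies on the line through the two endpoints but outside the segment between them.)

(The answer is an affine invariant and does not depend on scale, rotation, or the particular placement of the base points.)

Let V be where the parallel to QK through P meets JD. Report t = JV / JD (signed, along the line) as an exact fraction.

t = -4/11

Set K = (0, 0), Q = (1, 0), P = (0, 1); any affine frame gives the same invariant.
1. D lies on line PQ with PD:DQ = 3:(-2) ⇒ D = (3, -2)
2. J lies on line PK with PJ:JK = 4:1 ⇒ J = (0, 1/5)
through P parallel to QK: direction (-1, 0); meets JD at V = (-12/11, 1)
V = J + t·(D−J) with t = -4/11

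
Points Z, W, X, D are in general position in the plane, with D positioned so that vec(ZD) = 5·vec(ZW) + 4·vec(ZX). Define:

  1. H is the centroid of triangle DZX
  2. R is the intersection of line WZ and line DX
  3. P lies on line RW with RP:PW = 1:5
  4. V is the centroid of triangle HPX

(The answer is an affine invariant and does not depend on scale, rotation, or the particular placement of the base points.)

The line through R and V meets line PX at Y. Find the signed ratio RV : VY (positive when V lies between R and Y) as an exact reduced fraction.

Assign Z = (0, 0), W = (1, 0), X = (0, 1), D = (5, 4) — the answer is frame-independent, so this choice is without loss of generality.
1. H is the centroid of triangle DZX ⇒ H = (5/3, 5/3)
2. R is the intersection of line WZ and line DX ⇒ R = (-5/3, 0)
3. P lies on line RW with RP:PW = 1:5 ⇒ P = (-11/9, 0)
4. V is the centroid of triangle HPX ⇒ V = (4/27, 8/9)
line RV meets PX at Y = (-33/59, 32/59)
V = R + t·(Y−R) with t = 59/36, so RV:VY = 59/36:-23/36

RV:VY = -59/23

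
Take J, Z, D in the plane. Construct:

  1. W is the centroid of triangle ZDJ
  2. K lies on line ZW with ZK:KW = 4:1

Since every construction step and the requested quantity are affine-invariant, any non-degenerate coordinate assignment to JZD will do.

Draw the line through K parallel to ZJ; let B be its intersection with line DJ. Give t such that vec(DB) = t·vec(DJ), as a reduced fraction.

t = 11/15

Assign J = (0, 0), Z = (1, 0), D = (0, 1) — the answer is frame-independent, so this choice is without loss of generality.
1. W is the centroid of triangle ZDJ ⇒ W = (1/3, 1/3)
2. K lies on line ZW with ZK:KW = 4:1 ⇒ K = (7/15, 4/15)
through K parallel to ZJ: direction (-1, 0); meets DJ at B = (0, 4/15)
B = D + t·(J−D) with t = 11/15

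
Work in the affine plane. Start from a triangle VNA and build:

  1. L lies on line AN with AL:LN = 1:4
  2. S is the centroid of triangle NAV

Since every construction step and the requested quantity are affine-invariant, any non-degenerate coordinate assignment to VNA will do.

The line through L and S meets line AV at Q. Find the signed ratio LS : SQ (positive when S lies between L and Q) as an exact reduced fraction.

Assign V = (0, 0), N = (1, 0), A = (0, 1) — the answer is frame-independent, so this choice is without loss of generality.
1. L lies on line AN with AL:LN = 1:4 ⇒ L = (1/5, 4/5)
2. S is the centroid of triangle NAV ⇒ S = (1/3, 1/3)
line LS meets AV at Q = (0, 3/2)
S = L + t·(Q−L) with t = -2/3, so LS:SQ = -2/3:5/3

LS:SQ = -2/5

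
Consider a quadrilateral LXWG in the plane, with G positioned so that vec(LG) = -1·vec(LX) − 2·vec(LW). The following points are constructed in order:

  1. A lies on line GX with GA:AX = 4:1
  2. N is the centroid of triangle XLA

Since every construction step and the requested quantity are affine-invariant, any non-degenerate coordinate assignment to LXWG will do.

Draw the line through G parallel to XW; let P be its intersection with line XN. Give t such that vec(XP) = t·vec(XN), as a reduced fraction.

Assign L = (0, 0), X = (1, 0), W = (0, 1), G = (-1, -2) — the answer is frame-independent, so this choice is without loss of generality.
1. A lies on line GX with GA:AX = 4:1 ⇒ A = (3/5, -2/5)
2. N is the centroid of triangle XLA ⇒ N = (8/15, -2/15)
through G parallel to XW: direction (-1, 1); meets XN at P = (-19/9, -8/9)
P = X + t·(N−X) with t = 20/3

t = 20/3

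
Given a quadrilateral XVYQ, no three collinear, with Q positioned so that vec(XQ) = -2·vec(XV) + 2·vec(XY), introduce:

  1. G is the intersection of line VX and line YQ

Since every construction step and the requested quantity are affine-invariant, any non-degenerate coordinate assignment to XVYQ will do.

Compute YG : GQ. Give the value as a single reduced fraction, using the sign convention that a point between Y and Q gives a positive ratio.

YG:GQ = -1/2

Choose coordinates X = (0, 0), V = (1, 0), Y = (0, 1), Q = (-2, 2).
1. G is the intersection of line VX and line YQ ⇒ G = (2, 0)
G = Y + t·(Q−Y) with t = -1, so YG:GQ = t:(1−t) = -1:2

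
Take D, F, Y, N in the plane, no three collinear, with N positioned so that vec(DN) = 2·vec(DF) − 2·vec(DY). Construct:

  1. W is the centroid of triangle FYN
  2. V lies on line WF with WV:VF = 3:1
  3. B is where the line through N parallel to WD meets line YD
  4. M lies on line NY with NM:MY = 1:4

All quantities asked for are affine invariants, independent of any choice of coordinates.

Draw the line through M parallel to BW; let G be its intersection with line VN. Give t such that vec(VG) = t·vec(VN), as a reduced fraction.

t = 23/35

Work in coordinates with D = (0, 0), F = (1, 0), Y = (0, 1), N = (2, -2).
1. W is the centroid of triangle FYN ⇒ W = (1, -1/3)
2. V lies on line WF with WV:VF = 3:1 ⇒ V = (1, -1/12)
3. B is where the line through N parallel to WD meets line YD ⇒ B = (0, -4/3)
4. M lies on line NY with NM:MY = 1:4 ⇒ M = (8/5, -7/5)
through M parallel to BW: direction (1, 1); meets VN at G = (58/35, -47/35)
G = V + t·(N−V) with t = 23/35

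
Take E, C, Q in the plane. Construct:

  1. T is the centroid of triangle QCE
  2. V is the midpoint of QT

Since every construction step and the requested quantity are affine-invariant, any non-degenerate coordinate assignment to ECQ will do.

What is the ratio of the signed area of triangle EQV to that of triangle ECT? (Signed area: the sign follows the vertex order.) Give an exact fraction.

Work in coordinates with E = (0, 0), C = (1, 0), Q = (0, 1).
1. T is the centroid of triangle QCE ⇒ T = (1/3, 1/3)
2. V is the midpoint of QT ⇒ V = (1/6, 2/3)
2·[EQV] = -1/6, 2·[ECT] = 1/3
[EQV]:[ECT] = -1/6:1/3 = -1/2

[EQV]:[ECT] = -1/2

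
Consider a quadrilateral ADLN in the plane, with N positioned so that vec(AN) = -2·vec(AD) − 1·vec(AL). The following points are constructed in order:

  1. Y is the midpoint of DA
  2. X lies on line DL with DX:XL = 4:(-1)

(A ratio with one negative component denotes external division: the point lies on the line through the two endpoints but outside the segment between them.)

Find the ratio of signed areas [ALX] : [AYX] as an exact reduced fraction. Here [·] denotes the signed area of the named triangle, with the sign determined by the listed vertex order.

Choose coordinates A = (0, 0), D = (1, 0), L = (0, 1), N = (-2, -1).
1. Y is the midpoint of DA ⇒ Y = (1/2, 0)
2. X lies on line DL with DX:XL = 4:(-1) ⇒ X = (-1/3, 4/3)
2·[ALX] = 1/3, 2·[AYX] = 2/3
[ALX]:[AYX] = 1/3:2/3 = 1/2

[ALX]:[AYX] = 1/2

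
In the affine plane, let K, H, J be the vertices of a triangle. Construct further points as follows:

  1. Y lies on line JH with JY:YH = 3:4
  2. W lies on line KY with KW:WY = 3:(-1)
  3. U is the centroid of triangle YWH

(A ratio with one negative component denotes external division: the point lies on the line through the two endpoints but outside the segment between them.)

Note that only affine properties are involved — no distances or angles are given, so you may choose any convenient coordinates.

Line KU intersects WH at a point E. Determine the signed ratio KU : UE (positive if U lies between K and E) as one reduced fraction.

KU:UE = 8

Assign K = (0, 0), H = (1, 0), J = (0, 1) — the answer is frame-independent, so this choice is without loss of generality.
1. Y lies on line JH with JY:YH = 3:4 ⇒ Y = (3/7, 4/7)
2. W lies on line KY with KW:WY = 3:(-1) ⇒ W = (9/14, 6/7)
3. U is the centroid of triangle YWH ⇒ U = (29/42, 10/21)
line KU meets WH at E = (87/112, 15/28)
U = K + t·(E−K) with t = 8/9, so KU:UE = 8/9:1/9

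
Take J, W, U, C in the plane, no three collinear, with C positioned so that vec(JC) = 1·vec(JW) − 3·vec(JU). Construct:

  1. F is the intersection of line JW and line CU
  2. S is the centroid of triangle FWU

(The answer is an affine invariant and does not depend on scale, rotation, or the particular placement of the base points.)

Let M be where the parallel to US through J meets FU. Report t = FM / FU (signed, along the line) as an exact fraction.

Choose coordinates J = (0, 0), W = (1, 0), U = (0, 1), C = (1, -3).
1. F is the intersection of line JW and line CU ⇒ F = (1/4, 0)
2. S is the centroid of triangle FWU ⇒ S = (5/12, 1/3)
through J parallel to US: direction (5/12, -2/3); meets FU at M = (5/12, -2/3)
M = F + t·(U−F) with t = -2/3

t = -2/3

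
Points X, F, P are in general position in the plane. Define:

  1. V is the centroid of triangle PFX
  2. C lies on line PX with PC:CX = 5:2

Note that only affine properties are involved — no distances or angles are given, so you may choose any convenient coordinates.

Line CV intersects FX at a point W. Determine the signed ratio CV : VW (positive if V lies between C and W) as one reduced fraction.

CV:VW = -1/7

Choose coordinates X = (0, 0), F = (1, 0), P = (0, 1).
1. V is the centroid of triangle PFX ⇒ V = (1/3, 1/3)
2. C lies on line PX with PC:CX = 5:2 ⇒ C = (0, 2/7)
line CV meets FX at W = (-2, 0)
V = C + t·(W−C) with t = -1/6, so CV:VW = -1/6:7/6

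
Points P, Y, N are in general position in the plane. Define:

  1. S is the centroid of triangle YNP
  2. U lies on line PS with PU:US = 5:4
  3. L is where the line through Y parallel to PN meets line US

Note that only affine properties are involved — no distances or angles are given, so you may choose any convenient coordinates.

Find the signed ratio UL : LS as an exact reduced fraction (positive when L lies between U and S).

UL:LS = -11/9

Assign P = (0, 0), Y = (1, 0), N = (0, 1) — the answer is frame-independent, so this choice is without loss of generality.
1. S is the centroid of triangle YNP ⇒ S = (1/3, 1/3)
2. U lies on line PS with PU:US = 5:4 ⇒ U = (5/27, 5/27)
3. L is where the line through Y parallel to PN meets line US ⇒ L = (1, 1)
L = U + t·(S−U) with t = 11/2, so UL:LS = t:(1−t) = 11/2:-9/2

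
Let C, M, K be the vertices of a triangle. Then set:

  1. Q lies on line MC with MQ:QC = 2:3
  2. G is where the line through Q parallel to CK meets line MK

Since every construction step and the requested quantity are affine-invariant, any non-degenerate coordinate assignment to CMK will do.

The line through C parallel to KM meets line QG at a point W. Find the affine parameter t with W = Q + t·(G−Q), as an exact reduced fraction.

t = -3/2

Choose coordinates C = (0, 0), M = (1, 0), K = (0, 1).
1. Q lies on line MC with MQ:QC = 2:3 ⇒ Q = (3/5, 0)
2. G is where the line through Q parallel to CK meets line MK ⇒ G = (3/5, 2/5)
through C parallel to KM: direction (1, -1); meets QG at W = (3/5, -3/5)
W = Q + t·(G−Q) with t = -3/2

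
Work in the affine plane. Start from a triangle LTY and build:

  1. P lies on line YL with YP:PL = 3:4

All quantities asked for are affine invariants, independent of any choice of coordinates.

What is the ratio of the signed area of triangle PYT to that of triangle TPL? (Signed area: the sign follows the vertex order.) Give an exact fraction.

[PYT]:[TPL] = -3/4

Assign L = (0, 0), T = (1, 0), Y = (0, 1) — the answer is frame-independent, so this choice is without loss of generality.
1. P lies on line YL with YP:PL = 3:4 ⇒ P = (0, 4/7)
2·[PYT] = -3/7, 2·[TPL] = 4/7
[PYT]:[TPL] = -3/7:4/7 = -3/4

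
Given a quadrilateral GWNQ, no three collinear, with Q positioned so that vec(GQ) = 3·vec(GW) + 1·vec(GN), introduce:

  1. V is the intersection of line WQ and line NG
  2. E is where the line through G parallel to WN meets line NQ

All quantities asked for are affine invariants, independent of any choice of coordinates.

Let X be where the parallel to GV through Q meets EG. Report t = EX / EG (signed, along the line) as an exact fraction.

t = 4

Work in coordinates with G = (0, 0), W = (1, 0), N = (0, 1), Q = (3, 1).
1. V is the intersection of line WQ and line NG ⇒ V = (0, -1/2)
2. E is where the line through G parallel to WN meets line NQ ⇒ E = (-1, 1)
through Q parallel to GV: direction (0, -1/2); meets EG at X = (3, -3)
X = E + t·(G−E) with t = 4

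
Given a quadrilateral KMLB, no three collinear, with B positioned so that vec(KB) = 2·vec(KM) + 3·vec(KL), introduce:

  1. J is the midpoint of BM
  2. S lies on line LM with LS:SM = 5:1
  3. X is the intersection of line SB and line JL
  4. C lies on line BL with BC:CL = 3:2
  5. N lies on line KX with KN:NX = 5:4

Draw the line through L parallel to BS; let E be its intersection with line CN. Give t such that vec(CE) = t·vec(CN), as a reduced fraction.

Choose coordinates K = (0, 0), M = (1, 0), L = (0, 1), B = (2, 3).
1. J is the midpoint of BM ⇒ J = (3/2, 3/2)
2. S lies on line LM with LS:SM = 5:1 ⇒ S = (5/6, 1/6)
3. X is the intersection of line SB and line JL ⇒ X = (15/11, 16/11)
4. C lies on line BL with BC:CL = 3:2 ⇒ C = (4/5, 9/5)
5. N lies on line KX with KN:NX = 5:4 ⇒ N = (25/33, 80/99)
through L parallel to BS: direction (-7/6, -17/6); meets CN at E = (47/55, 1184/385)
E = C + t·(N−C) with t = -9/7

t = -9/7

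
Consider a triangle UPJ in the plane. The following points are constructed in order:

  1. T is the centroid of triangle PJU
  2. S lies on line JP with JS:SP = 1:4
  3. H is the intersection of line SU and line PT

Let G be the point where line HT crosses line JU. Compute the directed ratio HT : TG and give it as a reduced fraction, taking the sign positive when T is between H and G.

HT:TG = -2/3

Set U = (0, 0), P = (1, 0), J = (0, 1); any affine frame gives the same invariant.
1. T is the centroid of triangle PJU ⇒ T = (1/3, 1/3)
2. S lies on line JP with JS:SP = 1:4 ⇒ S = (1/5, 4/5)
3. H is the intersection of line SU and line PT ⇒ H = (1/9, 4/9)
line HT meets JU at G = (0, 1/2)
T = H + t·(G−H) with t = -2, so HT:TG = -2:3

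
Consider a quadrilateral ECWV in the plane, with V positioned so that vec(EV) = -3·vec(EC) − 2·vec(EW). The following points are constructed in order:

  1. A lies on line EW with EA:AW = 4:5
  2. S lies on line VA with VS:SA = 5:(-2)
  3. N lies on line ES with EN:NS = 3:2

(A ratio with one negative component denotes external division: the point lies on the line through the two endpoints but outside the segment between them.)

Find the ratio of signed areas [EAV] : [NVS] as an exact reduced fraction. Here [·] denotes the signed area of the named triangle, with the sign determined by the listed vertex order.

[EAV]:[NVS] = -3/2

Set E = (0, 0), C = (1, 0), W = (0, 1), V = (-3, -2); any affine frame gives the same invariant.
1. A lies on line EW with EA:AW = 4:5 ⇒ A = (0, 4/9)
2. S lies on line VA with VS:SA = 5:(-2) ⇒ S = (2, 56/27)
3. N lies on line ES with EN:NS = 3:2 ⇒ N = (6/5, 56/45)
2·[EAV] = 4/3, 2·[NVS] = -8/9
[EAV]:[NVS] = 4/3:-8/9 = -3/2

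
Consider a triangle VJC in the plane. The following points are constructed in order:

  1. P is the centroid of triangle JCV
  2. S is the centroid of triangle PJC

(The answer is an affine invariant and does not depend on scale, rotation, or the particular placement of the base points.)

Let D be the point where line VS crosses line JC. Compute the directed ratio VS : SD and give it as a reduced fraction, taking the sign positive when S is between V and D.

Work in coordinates with V = (0, 0), J = (1, 0), C = (0, 1).
1. P is the centroid of triangle JCV ⇒ P = (1/3, 1/3)
2. S is the centroid of triangle PJC ⇒ S = (4/9, 4/9)
line VS meets JC at D = (1/2, 1/2)
S = V + t·(D−V) with t = 8/9, so VS:SD = 8/9:1/9

VS:SD = 8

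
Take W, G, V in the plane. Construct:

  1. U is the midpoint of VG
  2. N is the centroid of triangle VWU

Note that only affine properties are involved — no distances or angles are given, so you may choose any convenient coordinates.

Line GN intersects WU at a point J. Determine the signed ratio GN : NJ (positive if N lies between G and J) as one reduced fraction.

Assign W = (0, 0), G = (1, 0), V = (0, 1) — the answer is frame-independent, so this choice is without loss of generality.
1. U is the midpoint of VG ⇒ U = (1/2, 1/2)
2. N is the centroid of triangle VWU ⇒ N = (1/6, 1/2)
line GN meets WU at J = (3/8, 3/8)
N = G + t·(J−G) with t = 4/3, so GN:NJ = 4/3:-1/3

GN:NJ = -4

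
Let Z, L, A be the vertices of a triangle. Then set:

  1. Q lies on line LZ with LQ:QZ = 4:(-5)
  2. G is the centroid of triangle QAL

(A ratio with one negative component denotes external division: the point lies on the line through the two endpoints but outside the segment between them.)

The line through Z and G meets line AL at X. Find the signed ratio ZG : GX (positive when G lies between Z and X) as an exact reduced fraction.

ZG:GX = -7/4

Choose coordinates Z = (0, 0), L = (1, 0), A = (0, 1).
1. Q lies on line LZ with LQ:QZ = 4:(-5) ⇒ Q = (5, 0)
2. G is the centroid of triangle QAL ⇒ G = (2, 1/3)
line ZG meets AL at X = (6/7, 1/7)
G = Z + t·(X−Z) with t = 7/3, so ZG:GX = 7/3:-4/3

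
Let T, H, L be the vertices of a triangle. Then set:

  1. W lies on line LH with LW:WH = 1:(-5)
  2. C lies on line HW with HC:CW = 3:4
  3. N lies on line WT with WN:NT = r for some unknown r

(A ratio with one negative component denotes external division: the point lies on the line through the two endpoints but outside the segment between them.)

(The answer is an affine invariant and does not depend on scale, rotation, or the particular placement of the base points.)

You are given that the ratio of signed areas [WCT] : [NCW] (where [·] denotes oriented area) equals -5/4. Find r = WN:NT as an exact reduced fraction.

r = 4

Assign T = (0, 0), H = (1, 0), L = (0, 1) — the answer is frame-independent, so this choice is without loss of generality.
1. W lies on line LH with LW:WH = 1:(-5) ⇒ W = (-1/4, 5/4)
2. C lies on line HW with HC:CW = 3:4 ⇒ C = (13/28, 15/28)
3. With WN:NT = r, write λ = r/(r+1) so N = W + λ·(T−W); N is affine-linear in λ
Every point depending on N is an affine combination of N and λ-independent points, so each such coordinate is linear in λ; the λ² term in each signed area is a multiple of (T−W)×(T−W) = 0, so 2·[WCT] and 2·[NCW] are each linear in λ. Evaluating at λ=0 and λ=1:
  2·[WCT] = -5/7,   2·[NCW] = 5/7·λ
So [WCT]:[NCW] = (-5/7) / (5/7·λ). Setting this equal to -5/4:
  -5/7 = -5/4·(5/7·λ)  ⇒  λ = 4/5
Then r = λ/(1−λ) = (4/5)/(1/5) = 4. Check: with r = 4, N = (-1/20, 1/4) and [WCT]:[NCW] = -5/4 as required.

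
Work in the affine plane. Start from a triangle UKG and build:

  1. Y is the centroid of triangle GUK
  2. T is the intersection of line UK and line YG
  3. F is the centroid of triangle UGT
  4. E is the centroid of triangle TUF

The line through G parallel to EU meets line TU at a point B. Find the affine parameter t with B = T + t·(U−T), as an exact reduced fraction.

t = 5

Set U = (0, 0), K = (1, 0), G = (0, 1); any affine frame gives the same invariant.
1. Y is the centroid of triangle GUK ⇒ Y = (1/3, 1/3)
2. T is the intersection of line UK and line YG ⇒ T = (1/2, 0)
3. F is the centroid of triangle UGT ⇒ F = (1/6, 1/3)
4. E is the centroid of triangle TUF ⇒ E = (2/9, 1/9)
through G parallel to EU: direction (-2/9, -1/9); meets TU at B = (-2, 0)
B = T + t·(U−T) with t = 5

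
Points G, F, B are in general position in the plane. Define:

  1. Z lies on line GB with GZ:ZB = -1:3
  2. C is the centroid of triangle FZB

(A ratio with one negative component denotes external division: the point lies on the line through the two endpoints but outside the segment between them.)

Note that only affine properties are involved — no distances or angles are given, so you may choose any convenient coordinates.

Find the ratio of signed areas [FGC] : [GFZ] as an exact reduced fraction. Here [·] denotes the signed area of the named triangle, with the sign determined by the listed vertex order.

Set G = (0, 0), F = (1, 0), B = (0, 1); any affine frame gives the same invariant.
1. Z lies on line GB with GZ:ZB = -1:3 ⇒ Z = (0, -1/2)
2. C is the centroid of triangle FZB ⇒ C = (1/3, 1/6)
2·[FGC] = -1/6, 2·[GFZ] = -1/2
[FGC]:[GFZ] = -1/6:-1/2 = 1/3

[FGC]:[GFZ] = 1/3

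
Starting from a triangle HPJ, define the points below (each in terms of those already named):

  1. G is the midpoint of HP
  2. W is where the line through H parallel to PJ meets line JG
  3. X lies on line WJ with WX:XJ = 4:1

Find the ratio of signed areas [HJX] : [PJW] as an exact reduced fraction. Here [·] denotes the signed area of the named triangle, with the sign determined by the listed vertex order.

[HJX]:[PJW] = -1/5

Assign H = (0, 0), P = (1, 0), J = (0, 1) — the answer is frame-independent, so this choice is without loss of generality.
1. G is the midpoint of HP ⇒ G = (1/2, 0)
2. W is where the line through H parallel to PJ meets line JG ⇒ W = (1, -1)
3. X lies on line WJ with WX:XJ = 4:1 ⇒ X = (1/5, 3/5)
2·[HJX] = -1/5, 2·[PJW] = 1
[HJX]:[PJW] = -1/5:1 = -1/5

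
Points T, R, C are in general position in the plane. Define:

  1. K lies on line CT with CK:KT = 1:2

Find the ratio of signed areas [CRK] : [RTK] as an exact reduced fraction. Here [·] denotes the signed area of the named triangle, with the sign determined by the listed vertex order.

Work in coordinates with T = (0, 0), R = (1, 0), C = (0, 1).
1. K lies on line CT with CK:KT = 1:2 ⇒ K = (0, 2/3)
2·[CRK] = -1/3, 2·[RTK] = -2/3
[CRK]:[RTK] = -1/3:-2/3 = 1/2

[CRK]:[RTK] = 1/2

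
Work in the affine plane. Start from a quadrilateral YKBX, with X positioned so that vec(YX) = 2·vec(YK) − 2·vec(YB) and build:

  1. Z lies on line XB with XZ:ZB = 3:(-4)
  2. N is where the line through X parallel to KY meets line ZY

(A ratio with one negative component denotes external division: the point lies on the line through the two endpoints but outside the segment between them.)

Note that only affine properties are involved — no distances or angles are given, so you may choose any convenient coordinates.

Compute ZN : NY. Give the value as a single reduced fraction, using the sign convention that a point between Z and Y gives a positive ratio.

ZN:NY = 9/2

Set Y = (0, 0), K = (1, 0), B = (0, 1), X = (2, -2); any affine frame gives the same invariant.
1. Z lies on line XB with XZ:ZB = 3:(-4) ⇒ Z = (8, -11)
2. N is where the line through X parallel to KY meets line ZY ⇒ N = (16/11, -2)
N = Z + t·(Y−Z) with t = 9/11, so ZN:NY = t:(1−t) = 9/11:2/11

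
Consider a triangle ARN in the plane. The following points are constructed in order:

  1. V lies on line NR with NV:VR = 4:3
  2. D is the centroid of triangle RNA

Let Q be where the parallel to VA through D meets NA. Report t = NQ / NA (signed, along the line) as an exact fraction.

Choose coordinates A = (0, 0), R = (1, 0), N = (0, 1).
1. V lies on line NR with NV:VR = 4:3 ⇒ V = (4/7, 3/7)
2. D is the centroid of triangle RNA ⇒ D = (1/3, 1/3)
through D parallel to VA: direction (-4/7, -3/7); meets NA at Q = (0, 1/12)
Q = N + t·(A−N) with t = 11/12

t = 11/12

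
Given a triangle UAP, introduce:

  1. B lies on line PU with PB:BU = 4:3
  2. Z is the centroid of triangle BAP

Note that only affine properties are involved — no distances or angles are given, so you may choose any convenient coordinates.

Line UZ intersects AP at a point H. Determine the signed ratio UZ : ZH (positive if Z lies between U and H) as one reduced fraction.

Assign U = (0, 0), A = (1, 0), P = (0, 1) — the answer is frame-independent, so this choice is without loss of generality.
1. B lies on line PU with PB:BU = 4:3 ⇒ B = (0, 3/7)
2. Z is the centroid of triangle BAP ⇒ Z = (1/3, 10/21)
line UZ meets AP at H = (7/17, 10/17)
Z = U + t·(H−U) with t = 17/21, so UZ:ZH = 17/21:4/21

UZ:ZH = 17/4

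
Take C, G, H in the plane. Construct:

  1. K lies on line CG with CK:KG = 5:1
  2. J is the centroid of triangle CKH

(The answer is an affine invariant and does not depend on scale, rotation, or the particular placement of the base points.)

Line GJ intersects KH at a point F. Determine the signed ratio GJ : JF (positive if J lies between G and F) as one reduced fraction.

Assign C = (0, 0), G = (1, 0), H = (0, 1) — the answer is frame-independent, so this choice is without loss of generality.
1. K lies on line CG with CK:KG = 5:1 ⇒ K = (5/6, 0)
2. J is the centroid of triangle CKH ⇒ J = (5/18, 1/3)
line GJ meets KH at F = (35/48, 1/8)
J = G + t·(F−G) with t = 8/3, so GJ:JF = 8/3:-5/3

GJ:JF = -8/5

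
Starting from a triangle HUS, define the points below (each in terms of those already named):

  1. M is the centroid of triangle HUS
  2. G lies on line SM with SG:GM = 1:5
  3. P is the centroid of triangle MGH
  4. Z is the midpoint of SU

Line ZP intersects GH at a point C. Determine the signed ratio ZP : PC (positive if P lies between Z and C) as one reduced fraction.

Assign H = (0, 0), U = (1, 0), S = (0, 1) — the answer is frame-independent, so this choice is without loss of generality.
1. M is the centroid of triangle HUS ⇒ M = (1/3, 1/3)
2. G lies on line SM with SG:GM = 1:5 ⇒ G = (1/18, 8/9)
3. P is the centroid of triangle MGH ⇒ P = (7/54, 11/27)
4. Z is the midpoint of SU ⇒ Z = (1/2, 1/2)
line ZP meets GH at C = (1/42, 8/21)
P = Z + t·(C−Z) with t = 7/9, so ZP:PC = 7/9:2/9

ZP:PC = 7/2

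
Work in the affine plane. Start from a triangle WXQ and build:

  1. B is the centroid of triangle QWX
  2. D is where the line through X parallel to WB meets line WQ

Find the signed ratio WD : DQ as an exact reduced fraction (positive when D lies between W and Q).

WD:DQ = -1/2

Set W = (0, 0), X = (1, 0), Q = (0, 1); any affine frame gives the same invariant.
1. B is the centroid of triangle QWX ⇒ B = (1/3, 1/3)
2. D is where the line through X parallel to WB meets line WQ ⇒ D = (0, -1)
D = W + t·(Q−W) with t = -1, so WD:DQ = t:(1−t) = -1:2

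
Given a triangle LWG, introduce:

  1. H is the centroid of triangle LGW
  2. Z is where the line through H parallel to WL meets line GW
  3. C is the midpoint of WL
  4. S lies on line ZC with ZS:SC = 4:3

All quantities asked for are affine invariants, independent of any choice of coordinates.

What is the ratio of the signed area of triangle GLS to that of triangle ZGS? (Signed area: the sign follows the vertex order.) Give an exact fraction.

[GLS]:[ZGS] = 3

Set L = (0, 0), W = (1, 0), G = (0, 1); any affine frame gives the same invariant.
1. H is the centroid of triangle LGW ⇒ H = (1/3, 1/3)
2. Z is where the line through H parallel to WL meets line GW ⇒ Z = (2/3, 1/3)
3. C is the midpoint of WL ⇒ C = (1/2, 0)
4. S lies on line ZC with ZS:SC = 4:3 ⇒ S = (4/7, 1/7)
2·[GLS] = 4/7, 2·[ZGS] = 4/21
[GLS]:[ZGS] = 4/7:4/21 = 3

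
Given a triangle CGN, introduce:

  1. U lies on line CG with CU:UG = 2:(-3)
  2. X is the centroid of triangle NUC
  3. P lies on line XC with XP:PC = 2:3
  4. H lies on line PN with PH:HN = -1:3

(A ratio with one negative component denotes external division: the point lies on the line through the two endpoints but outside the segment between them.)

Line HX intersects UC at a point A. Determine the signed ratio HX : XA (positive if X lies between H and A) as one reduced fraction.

Set C = (0, 0), G = (1, 0), N = (0, 1); any affine frame gives the same invariant.
1. U lies on line CG with CU:UG = 2:(-3) ⇒ U = (-2, 0)
2. X is the centroid of triangle NUC ⇒ X = (-2/3, 1/3)
3. P lies on line XC with XP:PC = 2:3 ⇒ P = (-2/5, 1/5)
4. H lies on line PN with PH:HN = -1:3 ⇒ H = (-3/5, -1/5)
line HX meets UC at A = (-5/8, 0)
X = H + t·(A−H) with t = 8/3, so HX:XA = 8/3:-5/3

HX:XA = -8/5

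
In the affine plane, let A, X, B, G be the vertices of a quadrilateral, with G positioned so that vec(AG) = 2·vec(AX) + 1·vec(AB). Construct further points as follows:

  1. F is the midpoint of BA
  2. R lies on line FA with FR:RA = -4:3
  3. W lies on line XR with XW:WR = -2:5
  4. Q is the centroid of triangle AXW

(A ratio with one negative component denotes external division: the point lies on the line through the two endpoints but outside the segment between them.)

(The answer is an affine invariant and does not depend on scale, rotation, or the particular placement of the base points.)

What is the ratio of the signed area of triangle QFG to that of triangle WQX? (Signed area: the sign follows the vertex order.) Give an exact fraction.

Set A = (0, 0), X = (1, 0), B = (0, 1), G = (2, 1); any affine frame gives the same invariant.
1. F is the midpoint of BA ⇒ F = (0, 1/2)
2. R lies on line FA with FR:RA = -4:3 ⇒ R = (0, -3/2)
3. W lies on line XR with XW:WR = -2:5 ⇒ W = (5/3, 1)
4. Q is the centroid of triangle AXW ⇒ Q = (8/9, 1/3)
2·[QFG] = -7/9, 2·[WQX] = 1/3
[QFG]:[WQX] = -7/9:1/3 = -7/3

[QFG]:[WQX] = -7/3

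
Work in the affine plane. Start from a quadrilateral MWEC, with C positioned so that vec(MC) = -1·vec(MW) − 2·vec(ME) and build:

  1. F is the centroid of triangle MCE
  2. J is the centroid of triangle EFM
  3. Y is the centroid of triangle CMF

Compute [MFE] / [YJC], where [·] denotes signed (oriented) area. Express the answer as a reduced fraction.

Choose coordinates M = (0, 0), W = (1, 0), E = (0, 1), C = (-1, -2).
1. F is the centroid of triangle MCE ⇒ F = (-1/3, -1/3)
2. J is the centroid of triangle EFM ⇒ J = (-1/9, 2/9)
3. Y is the centroid of triangle CMF ⇒ Y = (-4/9, -7/9)
2·[MFE] = -1/3, 2·[YJC] = 4/27
[MFE]:[YJC] = -1/3:4/27 = -9/4

[MFE]:[YJC] = -9/4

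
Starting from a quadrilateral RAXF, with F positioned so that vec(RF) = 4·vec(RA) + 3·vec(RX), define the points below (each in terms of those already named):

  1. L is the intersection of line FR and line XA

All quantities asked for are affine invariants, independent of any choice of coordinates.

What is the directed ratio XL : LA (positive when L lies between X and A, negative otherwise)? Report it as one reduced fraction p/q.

XL:LA = 4/3

Work in coordinates with R = (0, 0), A = (1, 0), X = (0, 1), F = (4, 3).
1. L is the intersection of line FR and line XA ⇒ L = (4/7, 3/7)
L = X + t·(A−X) with t = 4/7, so XL:LA = t:(1−t) = 4/7:3/7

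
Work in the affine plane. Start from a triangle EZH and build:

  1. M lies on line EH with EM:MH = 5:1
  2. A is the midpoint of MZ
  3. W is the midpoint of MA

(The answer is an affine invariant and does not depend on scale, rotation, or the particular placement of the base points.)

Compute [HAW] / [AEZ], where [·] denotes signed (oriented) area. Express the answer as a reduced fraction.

[HAW]:[AEZ] = -1/10

Set E = (0, 0), Z = (1, 0), H = (0, 1); any affine frame gives the same invariant.
1. M lies on line EH with EM:MH = 5:1 ⇒ M = (0, 5/6)
2. A is the midpoint of MZ ⇒ A = (1/2, 5/12)
3. W is the midpoint of MA ⇒ W = (1/4, 5/8)
2·[HAW] = -1/24, 2·[AEZ] = 5/12
[HAW]:[AEZ] = -1/24:5/12 = -1/10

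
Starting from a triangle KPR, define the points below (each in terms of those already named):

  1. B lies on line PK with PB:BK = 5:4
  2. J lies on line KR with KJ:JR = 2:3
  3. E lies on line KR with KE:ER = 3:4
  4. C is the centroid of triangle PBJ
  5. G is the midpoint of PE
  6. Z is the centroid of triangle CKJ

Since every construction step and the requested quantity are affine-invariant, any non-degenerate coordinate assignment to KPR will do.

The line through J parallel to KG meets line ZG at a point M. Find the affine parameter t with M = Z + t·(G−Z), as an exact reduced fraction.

t = -275/103

Set K = (0, 0), P = (1, 0), R = (0, 1); any affine frame gives the same invariant.
1. B lies on line PK with PB:BK = 5:4 ⇒ B = (4/9, 0)
2. J lies on line KR with KJ:JR = 2:3 ⇒ J = (0, 2/5)
3. E lies on line KR with KE:ER = 3:4 ⇒ E = (0, 3/7)
4. C is the centroid of triangle PBJ ⇒ C = (13/27, 2/15)
5. G is the midpoint of PE ⇒ G = (1/2, 3/14)
6. Z is the centroid of triangle CKJ ⇒ Z = (13/81, 8/45)
through J parallel to KG: direction (1/2, 3/14); meets ZG at M = (-461/618, 579/7210)
M = Z + t·(G−Z) with t = -275/103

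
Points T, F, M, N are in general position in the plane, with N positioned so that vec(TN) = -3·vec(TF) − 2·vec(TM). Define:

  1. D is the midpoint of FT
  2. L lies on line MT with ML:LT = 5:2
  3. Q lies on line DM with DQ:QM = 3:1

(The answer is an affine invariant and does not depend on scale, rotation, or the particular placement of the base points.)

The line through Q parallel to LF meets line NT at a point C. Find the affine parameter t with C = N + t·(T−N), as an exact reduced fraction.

t = 51/40

Choose coordinates T = (0, 0), F = (1, 0), M = (0, 1), N = (-3, -2).
1. D is the midpoint of FT ⇒ D = (1/2, 0)
2. L lies on line MT with ML:LT = 5:2 ⇒ L = (0, 2/7)
3. Q lies on line DM with DQ:QM = 3:1 ⇒ Q = (1/8, 3/4)
through Q parallel to LF: direction (1, -2/7); meets NT at C = (33/40, 11/20)
C = N + t·(T−N) with t = 51/40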